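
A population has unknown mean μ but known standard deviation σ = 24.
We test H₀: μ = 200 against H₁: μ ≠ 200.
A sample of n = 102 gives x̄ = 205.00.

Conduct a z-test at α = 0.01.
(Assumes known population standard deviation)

Standard error: SE = σ/√n = 24/√102 = 2.3764
z-statistic: z = (x̄ - μ₀)/SE = (205.00 - 200)/2.3764 = 2.1040
Critical value: ±2.576
p-value = 0.0354
Decision: fail to reject H₀

Answer: z = 2.1040, fail to reject H₀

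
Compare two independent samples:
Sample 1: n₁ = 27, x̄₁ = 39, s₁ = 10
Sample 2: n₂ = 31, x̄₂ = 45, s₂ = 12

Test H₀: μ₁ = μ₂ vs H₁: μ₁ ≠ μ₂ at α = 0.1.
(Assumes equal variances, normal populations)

Pooled variance: s²_p = [26×10² + 30×12²]/(56) = 123.5714
s_p = 11.1163
SE = s_p×√(1/n₁ + 1/n₂) = 11.1163×√(1/27 + 1/31) = 2.9263
t = (x̄₁ - x̄₂)/SE = (39 - 45)/2.9263 = -2.0504
df = 56, t-critical = ±1.673
Decision: reject H₀

Answer: t = -2.0504, reject H₀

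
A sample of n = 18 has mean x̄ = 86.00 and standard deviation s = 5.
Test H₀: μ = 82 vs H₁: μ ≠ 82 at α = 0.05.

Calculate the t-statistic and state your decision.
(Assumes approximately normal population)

df = n - 1 = 17
SE = s/√n = 5/√18 = 1.1785
t = (x̄ - μ₀)/SE = (86.00 - 82)/1.1785 = 3.3941
Critical value: t_{0.025,17} = ±2.110
p-value ≈ 0.0035
Decision: reject H₀

Answer: t = 3.3941, reject H₀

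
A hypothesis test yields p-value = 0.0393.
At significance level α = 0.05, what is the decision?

Compare p-value to α:
0.0393 < 0.05
Decision: reject H₀

Answer: reject H₀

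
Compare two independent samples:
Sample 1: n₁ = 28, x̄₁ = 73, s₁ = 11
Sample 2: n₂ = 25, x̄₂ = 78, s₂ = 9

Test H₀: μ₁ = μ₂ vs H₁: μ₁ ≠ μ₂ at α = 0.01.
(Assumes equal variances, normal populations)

Answer: t = -1.7977, fail to reject H₀

Derivation:
Pooled variance: s²_p = [27×11² + 24×9²]/(51) = 102.1765
s_p = 10.1082
SE = s_p×√(1/n₁ + 1/n₂) = 10.1082×√(1/28 + 1/25) = 2.7814
t = (x̄₁ - x̄₂)/SE = (73 - 78)/2.7814 = -1.7977
df = 51, t-critical = ±2.676
Decision: fail to reject H₀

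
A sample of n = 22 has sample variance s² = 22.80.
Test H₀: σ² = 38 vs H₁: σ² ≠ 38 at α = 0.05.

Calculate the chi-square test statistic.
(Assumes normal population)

Answer: χ² = 12.6000, fail to reject H₀

Derivation:
df = n - 1 = 21
χ² = (n-1)s²/σ₀² = 21×22.80/38 = 12.6000
Critical values: χ²_{0.975,21} = 10.283, χ²_{0.025,21} = 35.479
Rejection region: χ² < 10.283 or χ² > 35.479
Decision: fail to reject H₀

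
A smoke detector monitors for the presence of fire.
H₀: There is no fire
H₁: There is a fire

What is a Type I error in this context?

Answer: The alarm sounds when there is no fire (false alarm)

Derivation:
Type I error: rejecting H₀ when it is actually true (false positive).
Type II error: failing to reject H₀ when H₁ is actually true (false negative).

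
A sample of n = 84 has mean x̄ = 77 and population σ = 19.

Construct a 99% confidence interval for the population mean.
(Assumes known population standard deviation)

Confidence level: 99%, α = 0.01
z_0.005 = 2.576
SE = σ/√n = 19/√84 = 2.0731
Margin of error = 2.576 × 2.0731 = 5.3403
CI: x̄ ± margin = 77 ± 5.3403
CI: (71.6597, 82.3403)

Answer: (71.6597, 82.3403)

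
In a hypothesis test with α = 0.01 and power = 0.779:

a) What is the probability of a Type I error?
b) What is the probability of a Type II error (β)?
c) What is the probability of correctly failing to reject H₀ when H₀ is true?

Answer: a) 0.01, b) 0.221, c) 0.99

Derivation:
a) Type I error probability = α = 0.01
b) Power = P(reject H₀ | H₁ true) = 1 - β = 0.779, so Type II error probability = β = 1 - Power = 0.221
c) P(fail to reject H₀ | H₀ true) = 1 - α = 0.99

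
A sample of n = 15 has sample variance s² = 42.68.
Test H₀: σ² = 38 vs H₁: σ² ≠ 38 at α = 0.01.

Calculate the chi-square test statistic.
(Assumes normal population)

Answer: χ² = 15.7242, fail to reject H₀

Derivation:
df = n - 1 = 14
χ² = (n-1)s²/σ₀² = 14×42.68/38 = 15.7242
Critical values: χ²_{0.995,14} = 4.075, χ²_{0.005,14} = 31.319
Rejection region: χ² < 4.075 or χ² > 31.319
Decision: fail to reject H₀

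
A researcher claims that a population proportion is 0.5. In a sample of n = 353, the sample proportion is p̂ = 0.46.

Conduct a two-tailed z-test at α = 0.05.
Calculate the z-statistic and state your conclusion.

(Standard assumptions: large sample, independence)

H₀: p = 0.5, H₁: p ≠ 0.5
Standard error: SE = √(p₀(1-p₀)/n) = √(0.5×0.5/353) = 0.026612
z-statistic: z = (p̂ - p₀)/SE = (0.46 - 0.5)/0.026612 = -1.5031
Critical value: z_0.025 = ±1.960
p-value = 0.1328
Decision: fail to reject H₀ at α = 0.05

Answer: z = -1.5031, fail to reject H₀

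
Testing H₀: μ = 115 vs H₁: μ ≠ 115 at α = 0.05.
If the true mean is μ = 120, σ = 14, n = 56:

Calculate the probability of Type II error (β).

SE = σ/√n = 14/√56 = 1.8708
Critical values: μ₀ ± z_0.025×SE = 115 ± 1.960×1.8708
Acceptance region: (111.3332, 118.6668)
Under H₁ (μ = 120): z_high = (118.6668 - 120)/1.8708 = -0.7126, z_low = (111.3332 - 120)/1.8708 = -4.6327
β = P(not reject | H₁) = Φ(-0.7126) - Φ(-4.6327) ≈ 0.2380

Answer: β ≈ 0.2380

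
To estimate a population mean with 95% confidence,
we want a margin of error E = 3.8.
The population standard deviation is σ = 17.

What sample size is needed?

Answer: n = 77

Derivation:
z_0.025 = 1.960
n = (z×σ/E)² = (1.960×17/3.8)²
n = 76.8852
Round up: n = 77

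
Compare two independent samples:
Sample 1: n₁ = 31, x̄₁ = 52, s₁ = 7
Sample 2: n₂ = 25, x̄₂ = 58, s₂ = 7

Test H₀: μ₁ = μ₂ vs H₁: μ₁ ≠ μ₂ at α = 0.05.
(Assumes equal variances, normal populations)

Answer: t = -3.1886, reject H₀

Derivation:
Pooled variance: s²_p = [30×7² + 24×7²]/(54) = 49.0000
s_p = 7.0000
SE = s_p×√(1/n₁ + 1/n₂) = 7.0000×√(1/31 + 1/25) = 1.8817
t = (x̄₁ - x̄₂)/SE = (52 - 58)/1.8817 = -3.1886
df = 54, t-critical = ±2.005
Decision: reject H₀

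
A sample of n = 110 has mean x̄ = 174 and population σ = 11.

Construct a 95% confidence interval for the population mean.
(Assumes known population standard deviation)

Confidence level: 95%, α = 0.05
z_0.025 = 1.960
SE = σ/√n = 11/√110 = 1.0488
Margin of error = 1.960 × 1.0488 = 2.0556
CI: x̄ ± margin = 174 ± 2.0556
CI: (171.9444, 176.0556)

Answer: (171.9444, 176.0556)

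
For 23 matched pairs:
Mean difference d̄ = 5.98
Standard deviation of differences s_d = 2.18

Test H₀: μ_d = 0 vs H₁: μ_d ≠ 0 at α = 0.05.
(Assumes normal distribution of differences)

Answer: t = 13.1544, reject H₀

Derivation:
df = n - 1 = 22
SE = s_d/√n = 2.18/√23 = 0.4546
t = d̄/SE = 5.98/0.4546 = 13.1544
Critical value: t_{0.025,22} = ±2.074
p-value < 0.0001
Decision: reject H₀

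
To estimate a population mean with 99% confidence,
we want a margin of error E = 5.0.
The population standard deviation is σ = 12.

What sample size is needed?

z_0.005 = 2.576
n = (z×σ/E)² = (2.576×12/5.0)²
n = 38.2221
Round up: n = 39

Answer: n = 39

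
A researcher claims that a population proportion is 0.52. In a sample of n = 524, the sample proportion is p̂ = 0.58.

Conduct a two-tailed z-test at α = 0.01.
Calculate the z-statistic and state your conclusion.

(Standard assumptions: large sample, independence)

H₀: p = 0.52, H₁: p ≠ 0.52
Standard error: SE = √(p₀(1-p₀)/n) = √(0.52×0.48/524) = 0.021825
z-statistic: z = (p̂ - p₀)/SE = (0.58 - 0.52)/0.021825 = 2.7491
Critical value: z_0.005 = ±2.576
p-value = 0.0060
Decision: reject H₀ at α = 0.01

Answer: z = 2.7491, reject H₀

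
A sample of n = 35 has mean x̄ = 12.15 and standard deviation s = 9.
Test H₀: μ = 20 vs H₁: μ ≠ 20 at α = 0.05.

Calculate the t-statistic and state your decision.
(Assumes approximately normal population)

Answer: t = -5.1601, reject H₀

Derivation:
df = n - 1 = 34
SE = s/√n = 9/√35 = 1.5213
t = (x̄ - μ₀)/SE = (12.15 - 20)/1.5213 = -5.1601
Critical value: t_{0.025,34} = ±2.032
p-value < 0.0001
Decision: reject H₀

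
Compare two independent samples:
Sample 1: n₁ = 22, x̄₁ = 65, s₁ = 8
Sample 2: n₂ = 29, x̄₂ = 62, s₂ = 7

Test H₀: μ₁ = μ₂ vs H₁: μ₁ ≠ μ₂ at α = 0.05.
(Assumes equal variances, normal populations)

Pooled variance: s²_p = [21×8² + 28×7²]/(49) = 55.4286
s_p = 7.4450
SE = s_p×√(1/n₁ + 1/n₂) = 7.4450×√(1/22 + 1/29) = 2.1049
t = (x̄₁ - x̄₂)/SE = (65 - 62)/2.1049 = 1.4252
df = 49, t-critical = ±2.010
Decision: fail to reject H₀

Answer: t = 1.4252, fail to reject H₀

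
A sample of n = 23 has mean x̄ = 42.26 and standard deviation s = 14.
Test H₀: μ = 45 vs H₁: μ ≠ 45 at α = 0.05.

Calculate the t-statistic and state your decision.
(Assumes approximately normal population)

df = n - 1 = 22
SE = s/√n = 14/√23 = 2.9192
t = (x̄ - μ₀)/SE = (42.26 - 45)/2.9192 = -0.9386
Critical value: t_{0.025,22} = ±2.074
p-value ≈ 0.3581
Decision: fail to reject H₀

Answer: t = -0.9386, fail to reject H₀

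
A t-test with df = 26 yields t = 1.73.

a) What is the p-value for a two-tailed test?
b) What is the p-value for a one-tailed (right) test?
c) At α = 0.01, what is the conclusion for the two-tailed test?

Using t-distribution with df = 26:
a) Two-tailed: p = 2×P(T > 1.73) = 0.0955
b) One-tailed: p = P(T > 1.73) = 0.0477
c) 0.0955 ≥ 0.01, fail to reject H₀

Answer: a) 0.0955, b) 0.0477, c) fail to reject H₀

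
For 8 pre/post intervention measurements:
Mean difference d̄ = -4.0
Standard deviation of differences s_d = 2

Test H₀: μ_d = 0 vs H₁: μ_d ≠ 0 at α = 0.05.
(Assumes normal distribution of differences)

Answer: t = -5.6569, reject H₀

Derivation:
df = n - 1 = 7
SE = s_d/√n = 2/√8 = 0.7071
t = d̄/SE = -4.0/0.7071 = -5.6569
Critical value: t_{0.025,7} = ±2.365
p-value ≈ 0.0008
Decision: reject H₀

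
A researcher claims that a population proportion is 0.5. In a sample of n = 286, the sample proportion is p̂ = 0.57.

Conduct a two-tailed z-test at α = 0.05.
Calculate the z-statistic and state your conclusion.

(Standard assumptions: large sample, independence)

H₀: p = 0.5, H₁: p ≠ 0.5
Standard error: SE = √(p₀(1-p₀)/n) = √(0.5×0.5/286) = 0.029566
z-statistic: z = (p̂ - p₀)/SE = (0.57 - 0.5)/0.029566 = 2.3676
Critical value: z_0.025 = ±1.960
p-value = 0.0179
Decision: reject H₀ at α = 0.05

Answer: z = 2.3676, reject H₀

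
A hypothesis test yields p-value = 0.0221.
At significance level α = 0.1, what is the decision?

Answer: reject H₀

Derivation:
Compare p-value to α:
0.0221 < 0.1
Decision: reject H₀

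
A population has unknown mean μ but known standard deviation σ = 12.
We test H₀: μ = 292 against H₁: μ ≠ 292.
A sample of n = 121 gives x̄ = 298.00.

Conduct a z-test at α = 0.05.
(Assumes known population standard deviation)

Standard error: SE = σ/√n = 12/√121 = 1.0909
z-statistic: z = (x̄ - μ₀)/SE = (298.00 - 292)/1.0909 = 5.5000
Critical value: ±1.960
p-value < 0.0001
Decision: reject H₀

Answer: z = 5.5000, reject H₀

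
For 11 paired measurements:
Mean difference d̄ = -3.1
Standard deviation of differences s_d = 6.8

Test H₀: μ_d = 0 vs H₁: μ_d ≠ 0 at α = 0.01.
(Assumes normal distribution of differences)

df = n - 1 = 10
SE = s_d/√n = 6.8/√11 = 2.0503
t = d̄/SE = -3.1/2.0503 = -1.5120
Critical value: t_{0.005,10} = ±3.169
p-value ≈ 0.1615
Decision: fail to reject H₀

Answer: t = -1.5120, fail to reject H₀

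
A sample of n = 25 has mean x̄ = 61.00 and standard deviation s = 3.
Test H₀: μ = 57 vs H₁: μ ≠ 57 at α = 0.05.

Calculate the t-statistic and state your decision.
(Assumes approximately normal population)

df = n - 1 = 24
SE = s/√n = 3/√25 = 0.6000
t = (x̄ - μ₀)/SE = (61.00 - 57)/0.6000 = 6.6667
Critical value: t_{0.025,24} = ±2.064
p-value < 0.0001
Decision: reject H₀

Answer: t = 6.6667, reject H₀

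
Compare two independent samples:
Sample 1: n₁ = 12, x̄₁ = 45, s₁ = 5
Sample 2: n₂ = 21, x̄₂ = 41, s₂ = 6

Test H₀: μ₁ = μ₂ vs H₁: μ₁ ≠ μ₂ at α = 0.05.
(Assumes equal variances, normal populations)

Pooled variance: s²_p = [11×5² + 20×6²]/(31) = 32.0968
s_p = 5.6654
SE = s_p×√(1/n₁ + 1/n₂) = 5.6654×√(1/12 + 1/21) = 2.0502
t = (x̄₁ - x̄₂)/SE = (45 - 41)/2.0502 = 1.9510
df = 31, t-critical = ±2.040
Decision: fail to reject H₀

Answer: t = 1.9510, fail to reject H₀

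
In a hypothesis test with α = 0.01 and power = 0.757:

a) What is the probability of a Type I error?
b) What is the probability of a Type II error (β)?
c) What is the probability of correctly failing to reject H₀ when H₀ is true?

Answer: a) 0.01, b) 0.243, c) 0.99

Derivation:
a) Type I error probability = α = 0.01
b) Power = P(reject H₀ | H₁ true) = 1 - β = 0.757, so Type II error probability = β = 1 - Power = 0.243
c) P(fail to reject H₀ | H₀ true) = 1 - α = 0.99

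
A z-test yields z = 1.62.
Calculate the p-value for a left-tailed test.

Answer: p-value ≈ 0.9474

Derivation:
For z = 1.62:
p = P(Z < 1.62) = Φ(1.62) = 0.9474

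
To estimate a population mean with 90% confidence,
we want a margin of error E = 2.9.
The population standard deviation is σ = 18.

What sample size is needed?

Answer: n = 105

Derivation:
z_0.05 = 1.645
n = (z×σ/E)² = (1.645×18/2.9)²
n = 104.2511
Round up: n = 105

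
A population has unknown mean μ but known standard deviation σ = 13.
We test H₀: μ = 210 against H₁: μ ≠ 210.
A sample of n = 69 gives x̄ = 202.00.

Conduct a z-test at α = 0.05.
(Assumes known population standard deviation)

Standard error: SE = σ/√n = 13/√69 = 1.5650
z-statistic: z = (x̄ - μ₀)/SE = (202.00 - 210)/1.5650 = -5.1118
Critical value: ±1.960
p-value < 0.0001
Decision: reject H₀

Answer: z = -5.1118, reject H₀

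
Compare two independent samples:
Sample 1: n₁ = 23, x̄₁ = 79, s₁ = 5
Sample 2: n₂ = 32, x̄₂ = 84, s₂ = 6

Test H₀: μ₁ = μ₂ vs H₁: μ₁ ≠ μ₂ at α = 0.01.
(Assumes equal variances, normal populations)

Answer: t = -3.2624, reject H₀

Derivation:
Pooled variance: s²_p = [22×5² + 31×6²]/(53) = 31.4340
s_p = 5.6066
SE = s_p×√(1/n₁ + 1/n₂) = 5.6066×√(1/23 + 1/32) = 1.5326
t = (x̄₁ - x̄₂)/SE = (79 - 84)/1.5326 = -3.2624
df = 53, t-critical = ±2.672
Decision: reject H₀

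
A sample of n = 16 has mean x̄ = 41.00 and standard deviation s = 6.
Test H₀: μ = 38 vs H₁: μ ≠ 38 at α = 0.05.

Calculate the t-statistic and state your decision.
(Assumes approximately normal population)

Answer: t = 2.0000, fail to reject H₀

Derivation:
df = n - 1 = 15
SE = s/√n = 6/√16 = 1.5000
t = (x̄ - μ₀)/SE = (41.00 - 38)/1.5000 = 2.0000
Critical value: t_{0.025,15} = ±2.131
p-value ≈ 0.0639
Decision: fail to reject H₀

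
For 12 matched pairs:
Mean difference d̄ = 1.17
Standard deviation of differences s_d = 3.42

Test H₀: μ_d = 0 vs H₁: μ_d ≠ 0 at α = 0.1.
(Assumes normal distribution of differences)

df = n - 1 = 11
SE = s_d/√n = 3.42/√12 = 0.9873
t = d̄/SE = 1.17/0.9873 = 1.1851
Critical value: t_{0.05,11} = ±1.796
p-value ≈ 0.2609
Decision: fail to reject H₀

Answer: t = 1.1851, fail to reject H₀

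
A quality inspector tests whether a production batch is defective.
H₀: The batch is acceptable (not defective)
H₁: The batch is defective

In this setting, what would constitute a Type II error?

Answer: Shipping a defective batch to customers

Derivation:
Type I error (α): Rejecting H₀ when H₀ is true
Type II error (β): Failing to reject H₀ when H₁ is true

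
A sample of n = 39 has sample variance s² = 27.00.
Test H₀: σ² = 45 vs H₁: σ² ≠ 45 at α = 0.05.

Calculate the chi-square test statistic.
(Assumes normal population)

df = n - 1 = 38
χ² = (n-1)s²/σ₀² = 38×27.00/45 = 22.8000
Critical values: χ²_{0.975,38} = 22.878, χ²_{0.025,38} = 56.896
Rejection region: χ² < 22.878 or χ² > 56.896
Decision: reject H₀

Answer: χ² = 22.8000, reject H₀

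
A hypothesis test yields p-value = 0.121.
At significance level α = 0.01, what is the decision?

Answer: fail to reject H₀

Derivation:
Compare p-value to α:
0.121 ≥ 0.01
Decision: fail to reject H₀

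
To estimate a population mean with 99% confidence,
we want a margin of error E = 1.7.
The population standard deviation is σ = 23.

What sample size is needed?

Answer: n = 1215

Derivation:
z_0.005 = 2.576
n = (z×σ/E)² = (2.576×23/1.7)²
n = 1214.6455
Round up: n = 1215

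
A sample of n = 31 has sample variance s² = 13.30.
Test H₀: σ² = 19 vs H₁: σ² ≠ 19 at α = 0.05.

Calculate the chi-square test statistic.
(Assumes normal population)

Answer: χ² = 21.0000, fail to reject H₀

Derivation:
df = n - 1 = 30
χ² = (n-1)s²/σ₀² = 30×13.30/19 = 21.0000
Critical values: χ²_{0.975,30} = 16.791, χ²_{0.025,30} = 46.979
Rejection region: χ² < 16.791 or χ² > 46.979
Decision: fail to reject H₀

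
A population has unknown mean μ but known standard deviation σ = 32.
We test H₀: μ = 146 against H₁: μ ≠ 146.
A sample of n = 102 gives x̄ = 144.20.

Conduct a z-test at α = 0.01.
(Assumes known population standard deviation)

Answer: z = -0.5681, fail to reject H₀

Derivation:
Standard error: SE = σ/√n = 32/√102 = 3.1685
z-statistic: z = (x̄ - μ₀)/SE = (144.20 - 146)/3.1685 = -0.5681
Critical value: ±2.576
p-value = 0.5700
Decision: fail to reject H₀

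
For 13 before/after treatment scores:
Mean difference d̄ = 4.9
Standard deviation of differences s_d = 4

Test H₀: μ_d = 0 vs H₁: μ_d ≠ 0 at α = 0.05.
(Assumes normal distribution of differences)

df = n - 1 = 12
SE = s_d/√n = 4/√13 = 1.1094
t = d̄/SE = 4.9/1.1094 = 4.4168
Critical value: t_{0.025,12} = ±2.179
p-value ≈ 0.0008
Decision: reject H₀

Answer: t = 4.4168, reject H₀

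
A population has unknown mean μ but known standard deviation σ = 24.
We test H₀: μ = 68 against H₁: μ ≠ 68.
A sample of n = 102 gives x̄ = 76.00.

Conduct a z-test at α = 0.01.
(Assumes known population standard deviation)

Standard error: SE = σ/√n = 24/√102 = 2.3764
z-statistic: z = (x̄ - μ₀)/SE = (76.00 - 68)/2.3764 = 3.3664
Critical value: ±2.576
p-value = 0.0008
Decision: reject H₀

Answer: z = 3.3664, reject H₀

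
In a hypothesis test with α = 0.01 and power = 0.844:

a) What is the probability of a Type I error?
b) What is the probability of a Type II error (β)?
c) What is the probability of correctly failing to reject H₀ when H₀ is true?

a) Type I error probability = α = 0.01
b) Power = P(reject H₀ | H₁ true) = 1 - β = 0.844, so Type II error probability = β = 1 - Power = 0.156
c) P(fail to reject H₀ | H₀ true) = 1 - α = 0.99

Answer: a) 0.01, b) 0.156, c) 0.99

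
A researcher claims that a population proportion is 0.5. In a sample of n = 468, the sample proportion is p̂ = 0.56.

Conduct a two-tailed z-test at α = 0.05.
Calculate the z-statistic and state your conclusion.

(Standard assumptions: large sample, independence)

H₀: p = 0.5, H₁: p ≠ 0.5
Standard error: SE = √(p₀(1-p₀)/n) = √(0.5×0.5/468) = 0.023113
z-statistic: z = (p̂ - p₀)/SE = (0.56 - 0.5)/0.023113 = 2.5959
Critical value: z_0.025 = ±1.960
p-value = 0.0094
Decision: reject H₀ at α = 0.05

Answer: z = 2.5959, reject H₀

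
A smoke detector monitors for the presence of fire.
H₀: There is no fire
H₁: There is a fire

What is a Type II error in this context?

Type I error: rejecting H₀ when it is actually true (false positive).
Type II error: failing to reject H₀ when H₁ is actually true (false negative).

Answer: The alarm fails to sound when there actually is a fire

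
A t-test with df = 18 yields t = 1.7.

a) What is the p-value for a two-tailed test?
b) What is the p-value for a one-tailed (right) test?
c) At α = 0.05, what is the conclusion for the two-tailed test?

Using t-distribution with df = 18:
a) Two-tailed: p = 2×P(T > 1.7) = 0.1063
b) One-tailed: p = P(T > 1.7) = 0.0532
c) 0.1063 ≥ 0.05, fail to reject H₀

Answer: a) 0.1063, b) 0.0532, c) fail to reject H₀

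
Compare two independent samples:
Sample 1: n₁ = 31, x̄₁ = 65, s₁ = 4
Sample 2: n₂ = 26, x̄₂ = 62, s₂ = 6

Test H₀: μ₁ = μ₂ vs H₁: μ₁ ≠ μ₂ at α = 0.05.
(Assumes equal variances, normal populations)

Pooled variance: s²_p = [30×4² + 25×6²]/(55) = 25.0909
s_p = 5.0091
SE = s_p×√(1/n₁ + 1/n₂) = 5.0091×√(1/31 + 1/26) = 1.3321
t = (x̄₁ - x̄₂)/SE = (65 - 62)/1.3321 = 2.2521
df = 55, t-critical = ±2.004
Decision: reject H₀

Answer: t = 2.2521, reject H₀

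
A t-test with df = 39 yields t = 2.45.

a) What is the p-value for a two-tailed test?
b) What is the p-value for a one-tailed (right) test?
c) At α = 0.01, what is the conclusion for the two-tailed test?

Answer: a) 0.0189, b) 0.0094, c) fail to reject H₀

Derivation:
Using t-distribution with df = 39:
a) Two-tailed: p = 2×P(T > 2.45) = 0.0189
b) One-tailed: p = P(T > 2.45) = 0.0094
c) 0.0189 ≥ 0.01, fail to reject H₀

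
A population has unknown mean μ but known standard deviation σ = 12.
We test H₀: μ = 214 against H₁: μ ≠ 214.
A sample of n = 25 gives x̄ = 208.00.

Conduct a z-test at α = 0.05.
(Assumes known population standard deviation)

Standard error: SE = σ/√n = 12/√25 = 2.4000
z-statistic: z = (x̄ - μ₀)/SE = (208.00 - 214)/2.4000 = -2.5000
Critical value: ±1.960
p-value = 0.0124
Decision: reject H₀

Answer: z = -2.5000, reject H₀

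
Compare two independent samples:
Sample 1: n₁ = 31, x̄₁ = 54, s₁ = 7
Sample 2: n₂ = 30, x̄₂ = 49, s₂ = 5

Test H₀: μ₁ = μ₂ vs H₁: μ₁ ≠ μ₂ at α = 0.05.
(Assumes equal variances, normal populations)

Answer: t = 3.2008, reject H₀

Derivation:
Pooled variance: s²_p = [30×7² + 29×5²]/(59) = 37.2034
s_p = 6.0995
SE = s_p×√(1/n₁ + 1/n₂) = 6.0995×√(1/31 + 1/30) = 1.5621
t = (x̄₁ - x̄₂)/SE = (54 - 49)/1.5621 = 3.2008
df = 59, t-critical = ±2.001
Decision: reject H₀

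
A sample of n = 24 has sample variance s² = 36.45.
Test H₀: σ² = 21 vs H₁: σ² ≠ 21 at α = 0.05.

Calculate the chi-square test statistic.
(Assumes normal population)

Answer: χ² = 39.9214, reject H₀

Derivation:
df = n - 1 = 23
χ² = (n-1)s²/σ₀² = 23×36.45/21 = 39.9214
Critical values: χ²_{0.975,23} = 11.689, χ²_{0.025,23} = 38.076
Rejection region: χ² < 11.689 or χ² > 38.076
Decision: reject H₀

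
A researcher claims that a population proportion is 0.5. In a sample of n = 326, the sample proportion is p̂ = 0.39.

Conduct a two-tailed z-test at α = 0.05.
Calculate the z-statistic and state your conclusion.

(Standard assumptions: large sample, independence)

H₀: p = 0.5, H₁: p ≠ 0.5
Standard error: SE = √(p₀(1-p₀)/n) = √(0.5×0.5/326) = 0.027692
z-statistic: z = (p̂ - p₀)/SE = (0.39 - 0.5)/0.027692 = -3.9723
Critical value: z_0.025 = ±1.960
p-value = 0.0001
Decision: reject H₀ at α = 0.05

Answer: z = -3.9723, reject H₀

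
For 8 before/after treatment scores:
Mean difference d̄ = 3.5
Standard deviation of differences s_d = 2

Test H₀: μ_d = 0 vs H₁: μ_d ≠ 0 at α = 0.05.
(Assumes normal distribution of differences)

Answer: t = 4.9498, reject H₀

Derivation:
df = n - 1 = 7
SE = s_d/√n = 2/√8 = 0.7071
t = d̄/SE = 3.5/0.7071 = 4.9498
Critical value: t_{0.025,7} = ±2.365
p-value ≈ 0.0017
Decision: reject H₀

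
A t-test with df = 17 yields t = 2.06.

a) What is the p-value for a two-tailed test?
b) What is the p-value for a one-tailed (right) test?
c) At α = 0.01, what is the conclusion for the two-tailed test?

Answer: a) 0.0550, b) 0.0275, c) fail to reject H₀

Derivation:
Using t-distribution with df = 17:
a) Two-tailed: p = 2×P(T > 2.06) = 0.0550
b) One-tailed: p = P(T > 2.06) = 0.0275
c) 0.0550 ≥ 0.01, fail to reject H₀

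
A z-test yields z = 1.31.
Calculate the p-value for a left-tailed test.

Answer: p-value ≈ 0.9049

Derivation:
For z = 1.31:
p = P(Z < 1.31) = Φ(1.31) = 0.9049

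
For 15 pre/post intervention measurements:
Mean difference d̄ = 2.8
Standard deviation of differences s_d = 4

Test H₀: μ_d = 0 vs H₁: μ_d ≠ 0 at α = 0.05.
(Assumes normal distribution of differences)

Answer: t = 2.7111, reject H₀

Derivation:
df = n - 1 = 14
SE = s_d/√n = 4/√15 = 1.0328
t = d̄/SE = 2.8/1.0328 = 2.7111
Critical value: t_{0.025,14} = ±2.145
p-value ≈ 0.0169
Decision: reject H₀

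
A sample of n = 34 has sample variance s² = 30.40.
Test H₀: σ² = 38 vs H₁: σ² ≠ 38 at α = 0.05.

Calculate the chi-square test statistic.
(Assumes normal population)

Answer: χ² = 26.4000, fail to reject H₀

Derivation:
df = n - 1 = 33
χ² = (n-1)s²/σ₀² = 33×30.40/38 = 26.4000
Critical values: χ²_{0.975,33} = 19.047, χ²_{0.025,33} = 50.725
Rejection region: χ² < 19.047 or χ² > 50.725
Decision: fail to reject H₀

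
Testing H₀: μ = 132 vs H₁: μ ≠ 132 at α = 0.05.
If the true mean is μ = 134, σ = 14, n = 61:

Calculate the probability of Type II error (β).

SE = σ/√n = 14/√61 = 1.7925
Critical values: μ₀ ± z_0.025×SE = 132 ± 1.960×1.7925
Acceptance region: (128.4867, 135.5133)
Under H₁ (μ = 134): z_high = (135.5133 - 134)/1.7925 = 0.8442, z_low = (128.4867 - 134)/1.7925 = -3.0758
β = P(not reject | H₁) = Φ(0.8442) - Φ(-3.0758) ≈ 0.7997

Answer: β ≈ 0.7997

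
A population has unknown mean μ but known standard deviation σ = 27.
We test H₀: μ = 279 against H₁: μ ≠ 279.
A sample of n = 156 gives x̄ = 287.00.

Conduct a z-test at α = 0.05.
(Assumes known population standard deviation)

Answer: z = 3.7008, reject H₀

Derivation:
Standard error: SE = σ/√n = 27/√156 = 2.1617
z-statistic: z = (x̄ - μ₀)/SE = (287.00 - 279)/2.1617 = 3.7008
Critical value: ±1.960
p-value = 0.0002
Decision: reject H₀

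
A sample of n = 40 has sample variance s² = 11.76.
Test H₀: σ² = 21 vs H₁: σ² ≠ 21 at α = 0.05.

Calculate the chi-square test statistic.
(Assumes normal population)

df = n - 1 = 39
χ² = (n-1)s²/σ₀² = 39×11.76/21 = 21.8400
Critical values: χ²_{0.975,39} = 23.654, χ²_{0.025,39} = 58.120
Rejection region: χ² < 23.654 or χ² > 58.120
Decision: reject H₀

Answer: χ² = 21.8400, reject H₀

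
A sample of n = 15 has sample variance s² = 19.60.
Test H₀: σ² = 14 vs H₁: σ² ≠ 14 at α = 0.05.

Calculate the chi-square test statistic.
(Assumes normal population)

df = n - 1 = 14
χ² = (n-1)s²/σ₀² = 14×19.60/14 = 19.6000
Critical values: χ²_{0.975,14} = 5.629, χ²_{0.025,14} = 26.119
Rejection region: χ² < 5.629 or χ² > 26.119
Decision: fail to reject H₀

Answer: χ² = 19.6000, fail to reject H₀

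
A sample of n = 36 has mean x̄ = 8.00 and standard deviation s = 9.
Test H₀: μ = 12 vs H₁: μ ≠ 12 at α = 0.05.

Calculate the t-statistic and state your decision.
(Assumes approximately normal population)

df = n - 1 = 35
SE = s/√n = 9/√36 = 1.5000
t = (x̄ - μ₀)/SE = (8.00 - 12)/1.5000 = -2.6667
Critical value: t_{0.025,35} = ±2.030
p-value ≈ 0.0115
Decision: reject H₀

Answer: t = -2.6667, reject H₀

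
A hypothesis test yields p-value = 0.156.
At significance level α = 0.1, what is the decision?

Answer: fail to reject H₀

Derivation:
Compare p-value to α:
0.156 ≥ 0.1
Decision: fail to reject H₀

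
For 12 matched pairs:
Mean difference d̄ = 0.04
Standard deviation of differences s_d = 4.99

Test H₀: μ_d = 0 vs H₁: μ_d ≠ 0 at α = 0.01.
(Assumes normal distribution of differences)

Answer: t = 0.0278, fail to reject H₀

Derivation:
df = n - 1 = 11
SE = s_d/√n = 4.99/√12 = 1.4405
t = d̄/SE = 0.04/1.4405 = 0.0278
Critical value: t_{0.005,11} = ±3.106
p-value ≈ 0.9783
Decision: fail to reject H₀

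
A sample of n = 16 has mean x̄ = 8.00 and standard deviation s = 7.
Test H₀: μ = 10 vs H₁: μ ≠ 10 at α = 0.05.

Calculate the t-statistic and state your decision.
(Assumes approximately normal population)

Answer: t = -1.1429, fail to reject H₀

Derivation:
df = n - 1 = 15
SE = s/√n = 7/√16 = 1.7500
t = (x̄ - μ₀)/SE = (8.00 - 10)/1.7500 = -1.1429
Critical value: t_{0.025,15} = ±2.131
p-value ≈ 0.2710
Decision: fail to reject H₀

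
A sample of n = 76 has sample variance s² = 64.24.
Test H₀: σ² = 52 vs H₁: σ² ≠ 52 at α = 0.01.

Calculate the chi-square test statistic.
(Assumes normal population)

df = n - 1 = 75
χ² = (n-1)s²/σ₀² = 75×64.24/52 = 92.6538
Critical values: χ²_{0.995,75} = 47.206, χ²_{0.005,75} = 110.286
Rejection region: χ² < 47.206 or χ² > 110.286
Decision: fail to reject H₀

Answer: χ² = 92.6538, fail to reject H₀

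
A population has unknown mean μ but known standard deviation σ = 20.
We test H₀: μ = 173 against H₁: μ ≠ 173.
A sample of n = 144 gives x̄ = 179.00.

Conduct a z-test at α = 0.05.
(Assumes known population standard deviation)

Standard error: SE = σ/√n = 20/√144 = 1.6667
z-statistic: z = (x̄ - μ₀)/SE = (179.00 - 173)/1.6667 = 3.5999
Critical value: ±1.960
p-value = 0.0003
Decision: reject H₀

Answer: z = 3.5999, reject H₀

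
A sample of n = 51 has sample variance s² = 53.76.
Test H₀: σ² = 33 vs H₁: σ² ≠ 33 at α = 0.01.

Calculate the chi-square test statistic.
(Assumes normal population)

Answer: χ² = 81.4545, reject H₀

Derivation:
df = n - 1 = 50
χ² = (n-1)s²/σ₀² = 50×53.76/33 = 81.4545
Critical values: χ²_{0.995,50} = 27.991, χ²_{0.005,50} = 79.490
Rejection region: χ² < 27.991 or χ² > 79.490
Decision: reject H₀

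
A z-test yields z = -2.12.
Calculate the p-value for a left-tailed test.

Answer: p-value ≈ 0.0170

Derivation:
For z = -2.12:
p = P(Z < -2.12) = Φ(-2.12) = 0.0170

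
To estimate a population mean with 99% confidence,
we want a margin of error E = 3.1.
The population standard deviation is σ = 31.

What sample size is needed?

Answer: n = 664

Derivation:
z_0.005 = 2.576
n = (z×σ/E)² = (2.576×31/3.1)²
n = 663.5776
Round up: n = 664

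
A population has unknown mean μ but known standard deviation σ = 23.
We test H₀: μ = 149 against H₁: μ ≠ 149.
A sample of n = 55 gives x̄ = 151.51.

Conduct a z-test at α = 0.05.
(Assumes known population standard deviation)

Standard error: SE = σ/√n = 23/√55 = 3.1013
z-statistic: z = (x̄ - μ₀)/SE = (151.51 - 149)/3.1013 = 0.8093
Critical value: ±1.960
p-value = 0.4183
Decision: fail to reject H₀

Answer: z = 0.8093, fail to reject H₀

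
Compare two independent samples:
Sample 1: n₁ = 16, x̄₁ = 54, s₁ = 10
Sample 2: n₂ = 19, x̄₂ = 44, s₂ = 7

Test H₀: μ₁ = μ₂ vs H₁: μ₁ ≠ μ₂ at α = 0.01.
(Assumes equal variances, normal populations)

Answer: t = 3.4688, reject H₀

Derivation:
Pooled variance: s²_p = [15×10² + 18×7²]/(33) = 72.1818
s_p = 8.4960
SE = s_p×√(1/n₁ + 1/n₂) = 8.4960×√(1/16 + 1/19) = 2.8828
t = (x̄₁ - x̄₂)/SE = (54 - 44)/2.8828 = 3.4688
df = 33, t-critical = ±2.733
Decision: reject H₀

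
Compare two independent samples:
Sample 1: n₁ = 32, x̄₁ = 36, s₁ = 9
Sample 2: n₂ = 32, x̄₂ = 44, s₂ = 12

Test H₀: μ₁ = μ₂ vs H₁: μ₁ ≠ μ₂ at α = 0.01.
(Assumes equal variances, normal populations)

Answer: t = -3.0169, reject H₀

Derivation:
Pooled variance: s²_p = [31×9² + 31×12²]/(62) = 112.5000
s_p = 10.6066
SE = s_p×√(1/n₁ + 1/n₂) = 10.6066×√(1/32 + 1/32) = 2.6517
t = (x̄₁ - x̄₂)/SE = (36 - 44)/2.6517 = -3.0169
df = 62, t-critical = ±2.657
Decision: reject H₀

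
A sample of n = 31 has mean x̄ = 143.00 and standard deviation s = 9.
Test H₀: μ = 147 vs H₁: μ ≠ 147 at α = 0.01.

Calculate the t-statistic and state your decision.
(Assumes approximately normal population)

Answer: t = -2.4746, fail to reject H₀

Derivation:
df = n - 1 = 30
SE = s/√n = 9/√31 = 1.6164
t = (x̄ - μ₀)/SE = (143.00 - 147)/1.6164 = -2.4746
Critical value: t_{0.005,30} = ±2.750
p-value ≈ 0.0192
Decision: fail to reject H₀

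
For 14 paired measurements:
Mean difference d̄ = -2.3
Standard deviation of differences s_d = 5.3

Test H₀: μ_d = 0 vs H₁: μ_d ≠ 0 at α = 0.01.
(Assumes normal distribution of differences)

df = n - 1 = 13
SE = s_d/√n = 5.3/√14 = 1.4165
t = d̄/SE = -2.3/1.4165 = -1.6237
Critical value: t_{0.005,13} = ±3.012
p-value ≈ 0.1284
Decision: fail to reject H₀

Answer: t = -1.6237, fail to reject H₀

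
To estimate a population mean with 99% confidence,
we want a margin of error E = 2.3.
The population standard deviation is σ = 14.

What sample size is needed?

Answer: n = 246

Derivation:
z_0.005 = 2.576
n = (z×σ/E)² = (2.576×14/2.3)²
n = 245.8624
Round up: n = 246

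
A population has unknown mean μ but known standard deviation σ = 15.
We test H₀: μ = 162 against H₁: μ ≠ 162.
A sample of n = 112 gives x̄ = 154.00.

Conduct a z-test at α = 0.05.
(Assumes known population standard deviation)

Standard error: SE = σ/√n = 15/√112 = 1.4174
z-statistic: z = (x̄ - μ₀)/SE = (154.00 - 162)/1.4174 = -5.6441
Critical value: ±1.960
p-value < 0.0001
Decision: reject H₀

Answer: z = -5.6441, reject H₀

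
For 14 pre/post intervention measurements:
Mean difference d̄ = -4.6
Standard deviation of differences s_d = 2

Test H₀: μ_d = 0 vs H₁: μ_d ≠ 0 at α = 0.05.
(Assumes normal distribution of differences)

Answer: t = -8.6062, reject H₀

Derivation:
df = n - 1 = 13
SE = s_d/√n = 2/√14 = 0.5345
t = d̄/SE = -4.6/0.5345 = -8.6062
Critical value: t_{0.025,13} = ±2.160
p-value < 0.0001
Decision: reject H₀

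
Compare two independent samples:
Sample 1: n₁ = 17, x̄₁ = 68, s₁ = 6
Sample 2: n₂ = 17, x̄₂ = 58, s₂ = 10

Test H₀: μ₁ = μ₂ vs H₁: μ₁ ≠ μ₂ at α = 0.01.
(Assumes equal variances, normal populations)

Answer: t = 3.5356, reject H₀

Derivation:
Pooled variance: s²_p = [16×6² + 16×10²]/(32) = 68.0000
s_p = 8.2462
SE = s_p×√(1/n₁ + 1/n₂) = 8.2462×√(1/17 + 1/17) = 2.8284
t = (x̄₁ - x̄₂)/SE = (68 - 58)/2.8284 = 3.5356
df = 32, t-critical = ±2.738
Decision: reject H₀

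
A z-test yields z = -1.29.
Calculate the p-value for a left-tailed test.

Answer: p-value ≈ 0.0985

Derivation:
For z = -1.29:
p = P(Z < -1.29) = Φ(-1.29) = 0.0985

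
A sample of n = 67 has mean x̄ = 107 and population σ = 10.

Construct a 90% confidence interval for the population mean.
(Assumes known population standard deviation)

Confidence level: 90%, α = 0.1
z_0.05 = 1.645
SE = σ/√n = 10/√67 = 1.2217
Margin of error = 1.645 × 1.2217 = 2.0097
CI: x̄ ± margin = 107 ± 2.0097
CI: (104.9903, 109.0097)

Answer: (104.9903, 109.0097)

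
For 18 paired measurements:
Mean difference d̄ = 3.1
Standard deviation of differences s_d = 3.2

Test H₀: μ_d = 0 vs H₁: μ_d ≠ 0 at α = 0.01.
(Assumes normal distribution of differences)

df = n - 1 = 17
SE = s_d/√n = 3.2/√18 = 0.7542
t = d̄/SE = 3.1/0.7542 = 4.1103
Critical value: t_{0.005,17} = ±2.898
p-value ≈ 0.0007
Decision: reject H₀

Answer: t = 4.1103, reject H₀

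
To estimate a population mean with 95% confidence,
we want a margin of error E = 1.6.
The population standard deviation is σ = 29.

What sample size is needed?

Answer: n = 1263

Derivation:
z_0.025 = 1.960
n = (z×σ/E)² = (1.960×29/1.6)²
n = 1262.0256
Round up: n = 1263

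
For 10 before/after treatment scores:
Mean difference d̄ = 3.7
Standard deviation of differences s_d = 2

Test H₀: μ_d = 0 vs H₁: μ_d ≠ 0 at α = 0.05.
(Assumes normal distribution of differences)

df = n - 1 = 9
SE = s_d/√n = 2/√10 = 0.6325
t = d̄/SE = 3.7/0.6325 = 5.8498
Critical value: t_{0.025,9} = ±2.262
p-value ≈ 0.0002
Decision: reject H₀

Answer: t = 5.8498, reject H₀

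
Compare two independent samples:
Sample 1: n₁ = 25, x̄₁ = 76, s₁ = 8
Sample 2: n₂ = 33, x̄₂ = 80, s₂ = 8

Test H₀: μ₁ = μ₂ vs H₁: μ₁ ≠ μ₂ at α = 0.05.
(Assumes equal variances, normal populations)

Answer: t = -1.8857, fail to reject H₀

Derivation:
Pooled variance: s²_p = [24×8² + 32×8²]/(56) = 64.0000
s_p = 8.0000
SE = s_p×√(1/n₁ + 1/n₂) = 8.0000×√(1/25 + 1/33) = 2.1212
t = (x̄₁ - x̄₂)/SE = (76 - 80)/2.1212 = -1.8857
df = 56, t-critical = ±2.003
Decision: fail to reject H₀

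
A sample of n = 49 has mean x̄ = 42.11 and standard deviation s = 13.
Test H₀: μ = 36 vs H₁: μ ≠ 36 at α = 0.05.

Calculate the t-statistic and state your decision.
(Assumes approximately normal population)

Answer: t = 3.2901, reject H₀

Derivation:
df = n - 1 = 48
SE = s/√n = 13/√49 = 1.8571
t = (x̄ - μ₀)/SE = (42.11 - 36)/1.8571 = 3.2901
Critical value: t_{0.025,48} = ±2.011
p-value ≈ 0.0019
Decision: reject H₀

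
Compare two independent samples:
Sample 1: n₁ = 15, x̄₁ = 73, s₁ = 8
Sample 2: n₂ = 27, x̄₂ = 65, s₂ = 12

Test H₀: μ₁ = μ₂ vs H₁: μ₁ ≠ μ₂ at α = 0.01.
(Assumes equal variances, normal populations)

Pooled variance: s²_p = [14×8² + 26×12²]/(40) = 116.0000
s_p = 10.7703
SE = s_p×√(1/n₁ + 1/n₂) = 10.7703×√(1/15 + 1/27) = 3.4684
t = (x̄₁ - x̄₂)/SE = (73 - 65)/3.4684 = 2.3065
df = 40, t-critical = ±2.704
Decision: fail to reject H₀

Answer: t = 2.3065, fail to reject H₀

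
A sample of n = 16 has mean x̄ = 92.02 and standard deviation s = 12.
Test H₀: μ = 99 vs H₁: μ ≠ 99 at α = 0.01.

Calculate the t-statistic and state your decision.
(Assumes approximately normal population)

Answer: t = -2.3267, fail to reject H₀

Derivation:
df = n - 1 = 15
SE = s/√n = 12/√16 = 3.0000
t = (x̄ - μ₀)/SE = (92.02 - 99)/3.0000 = -2.3267
Critical value: t_{0.005,15} = ±2.947
p-value ≈ 0.0344
Decision: fail to reject H₀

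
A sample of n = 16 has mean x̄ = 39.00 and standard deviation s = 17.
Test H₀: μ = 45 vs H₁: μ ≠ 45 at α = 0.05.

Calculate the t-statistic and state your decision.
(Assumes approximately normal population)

Answer: t = -1.4118, fail to reject H₀

Derivation:
df = n - 1 = 15
SE = s/√n = 17/√16 = 4.2500
t = (x̄ - μ₀)/SE = (39.00 - 45)/4.2500 = -1.4118
Critical value: t_{0.025,15} = ±2.131
p-value ≈ 0.1784
Decision: fail to reject H₀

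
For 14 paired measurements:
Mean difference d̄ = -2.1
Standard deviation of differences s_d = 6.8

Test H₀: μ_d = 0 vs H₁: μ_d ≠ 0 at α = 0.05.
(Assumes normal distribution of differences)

df = n - 1 = 13
SE = s_d/√n = 6.8/√14 = 1.8174
t = d̄/SE = -2.1/1.8174 = -1.1555
Critical value: t_{0.025,13} = ±2.160
p-value ≈ 0.2687
Decision: fail to reject H₀

Answer: t = -1.1555, fail to reject H₀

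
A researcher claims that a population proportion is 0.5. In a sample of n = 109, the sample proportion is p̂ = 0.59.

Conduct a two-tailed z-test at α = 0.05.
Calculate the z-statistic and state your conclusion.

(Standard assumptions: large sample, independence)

Answer: z = 1.8793, fail to reject H₀

Derivation:
H₀: p = 0.5, H₁: p ≠ 0.5
Standard error: SE = √(p₀(1-p₀)/n) = √(0.5×0.5/109) = 0.047891
z-statistic: z = (p̂ - p₀)/SE = (0.59 - 0.5)/0.047891 = 1.8793
Critical value: z_0.025 = ±1.960
p-value = 0.0602
Decision: fail to reject H₀ at α = 0.05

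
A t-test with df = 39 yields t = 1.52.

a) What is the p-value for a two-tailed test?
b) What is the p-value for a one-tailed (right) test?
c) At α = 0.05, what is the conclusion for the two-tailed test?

Using t-distribution with df = 39:
a) Two-tailed: p = 2×P(T > 1.52) = 0.1366
b) One-tailed: p = P(T > 1.52) = 0.0683
c) 0.1366 ≥ 0.05, fail to reject H₀

Answer: a) 0.1366, b) 0.0683, c) fail to reject H₀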